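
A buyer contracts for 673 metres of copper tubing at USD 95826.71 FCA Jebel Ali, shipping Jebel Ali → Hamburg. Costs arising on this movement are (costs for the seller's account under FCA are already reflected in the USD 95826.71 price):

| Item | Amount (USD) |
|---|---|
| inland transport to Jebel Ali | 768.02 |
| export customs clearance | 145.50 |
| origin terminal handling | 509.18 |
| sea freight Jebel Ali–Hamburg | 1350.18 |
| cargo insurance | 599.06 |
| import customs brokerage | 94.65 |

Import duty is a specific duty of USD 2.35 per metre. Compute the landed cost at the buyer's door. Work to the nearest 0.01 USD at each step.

FCA: the seller delivers export-cleared goods to the carrier; the buyer bears costs from that point.
Already in the invoice (seller's account under FCA): inland to port, export clearance — exclude.
CIF value = FCA price + origin terminal + freight + insurance = 95826.71 + 509.18 + 1350.18 + 599.06 = 98285.13
Import duty = 673 × 2.35 = 1581.55
Buyer bears: origin terminal 509.18 + freight 1350.18 + insurance 599.06 + brokerage 94.65 + duty 1581.55 = 4134.62
Landed cost = invoice 95826.71 + 4134.62 = 99961.33

Total landed cost: USD 99961.33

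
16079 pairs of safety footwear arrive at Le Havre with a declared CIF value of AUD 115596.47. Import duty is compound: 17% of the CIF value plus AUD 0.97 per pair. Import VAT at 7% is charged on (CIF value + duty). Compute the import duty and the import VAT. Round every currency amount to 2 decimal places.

Ad valorem component: 115596.47 × 17% = 19651.40
Specific component: 16079 × 0.97 = 15596.63
Import duty = 19651.40 + 15596.63 = 35248.03
VAT base = CIF + duty = 115596.47 + 35248.03 = 150844.50
Import VAT = 150844.50 × 7% = 10559.12

Import duty: AUD 35248.03; import VAT: AUD 10559.12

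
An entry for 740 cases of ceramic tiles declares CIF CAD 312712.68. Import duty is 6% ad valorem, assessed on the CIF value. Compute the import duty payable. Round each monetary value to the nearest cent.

Import duty = 312712.68 × 6% = 18762.76

Import duty: CAD 18762.76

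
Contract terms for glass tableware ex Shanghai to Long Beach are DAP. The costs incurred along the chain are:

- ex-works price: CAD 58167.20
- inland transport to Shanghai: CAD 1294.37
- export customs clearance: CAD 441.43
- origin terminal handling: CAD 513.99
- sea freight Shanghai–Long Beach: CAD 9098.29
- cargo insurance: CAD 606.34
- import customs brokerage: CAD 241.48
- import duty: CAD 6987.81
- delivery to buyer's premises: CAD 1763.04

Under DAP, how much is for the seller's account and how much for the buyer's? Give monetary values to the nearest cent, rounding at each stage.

DAP: the seller bears all costs to the named destination except import duty and clearance.
Seller's account: goods 58167.20 + inland to port 1294.37 + export clearance 441.43 + origin terminal 513.99 + freight 9098.29 + insurance 606.34 + delivery 1763.04 = 71884.66
Buyer's account: brokerage 241.48 + duty 6987.81 = 7229.29

Seller: CAD 71884.66; buyer: CAD 7229.29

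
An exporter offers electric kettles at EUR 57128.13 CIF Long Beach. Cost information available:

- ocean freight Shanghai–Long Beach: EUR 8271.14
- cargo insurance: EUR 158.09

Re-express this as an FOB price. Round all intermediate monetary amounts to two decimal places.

FOB price: EUR 48698.90

From CIF to FOB, the seller no longer bears: freight, insurance.
FOB price = 57128.13 − 8271.14 − 158.09 = 48698.90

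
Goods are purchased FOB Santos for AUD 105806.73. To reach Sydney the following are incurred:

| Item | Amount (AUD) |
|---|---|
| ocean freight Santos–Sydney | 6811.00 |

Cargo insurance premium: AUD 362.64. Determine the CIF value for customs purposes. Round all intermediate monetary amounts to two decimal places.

CIF = FOB price + freight + insurance
CIF = 105806.73 + 6811.00 + 362.64 = 112980.37

CIF value: AUD 112980.37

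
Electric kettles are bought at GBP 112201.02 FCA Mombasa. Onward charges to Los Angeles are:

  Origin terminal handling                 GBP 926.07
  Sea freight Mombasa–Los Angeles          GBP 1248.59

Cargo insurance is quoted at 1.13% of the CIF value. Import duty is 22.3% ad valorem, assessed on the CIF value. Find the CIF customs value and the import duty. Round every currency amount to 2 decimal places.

Let C be the CIF value. C = FCA price + pre-shipment costs + freight + 1.13% × C
C − 1.13% × C = 112201.02 + 926.07 + 1248.59
0.9887 × C = 114375.68
C = 114375.68 / 0.9887 = 115682.90
Insurance premium = 1.13% × 115682.90 = 1307.22
Import duty = 115682.90 × 22.3% = 25797.29

CIF value: GBP 115682.90; import duty: GBP 25797.29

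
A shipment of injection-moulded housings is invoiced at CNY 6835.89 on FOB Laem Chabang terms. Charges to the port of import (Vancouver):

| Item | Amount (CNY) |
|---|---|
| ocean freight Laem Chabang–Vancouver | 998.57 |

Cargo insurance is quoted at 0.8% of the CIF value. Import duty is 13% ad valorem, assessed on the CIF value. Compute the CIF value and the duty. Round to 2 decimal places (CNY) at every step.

CIF value: CNY 7897.64; import duty: CNY 1026.69

Let C be the CIF value. C = FOB price + freight + 0.8% × C
C − 0.8% × C = 6835.89 + 998.57
0.992 × C = 7834.46
C = 7834.46 / 0.992 = 7897.64
Insurance premium = 0.8% × 7897.64 = 63.18
Import duty = 7897.64 × 13% = 1026.69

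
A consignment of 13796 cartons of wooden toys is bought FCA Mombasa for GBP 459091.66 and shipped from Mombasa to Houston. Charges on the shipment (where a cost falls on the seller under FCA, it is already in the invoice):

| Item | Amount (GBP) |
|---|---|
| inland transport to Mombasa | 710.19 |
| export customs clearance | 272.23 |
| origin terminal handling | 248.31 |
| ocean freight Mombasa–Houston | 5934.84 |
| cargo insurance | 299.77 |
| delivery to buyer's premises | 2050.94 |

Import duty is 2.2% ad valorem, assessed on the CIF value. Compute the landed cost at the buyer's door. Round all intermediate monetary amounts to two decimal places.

FCA: the seller delivers export-cleared goods to the carrier; the buyer bears costs from that point.
Already in the invoice (seller's account under FCA): inland to port, export clearance — exclude.
CIF value = FCA price + origin terminal + freight + insurance = 459091.66 + 248.31 + 5934.84 + 299.77 = 465574.58
Import duty = 465574.58 × 2.2% = 10242.64
Buyer bears: origin terminal 248.31 + freight 5934.84 + insurance 299.77 + delivery 2050.94 + duty 10242.64 = 18776.50
Landed cost = invoice 459091.66 + 18776.50 = 477868.16

Total landed cost: GBP 477868.16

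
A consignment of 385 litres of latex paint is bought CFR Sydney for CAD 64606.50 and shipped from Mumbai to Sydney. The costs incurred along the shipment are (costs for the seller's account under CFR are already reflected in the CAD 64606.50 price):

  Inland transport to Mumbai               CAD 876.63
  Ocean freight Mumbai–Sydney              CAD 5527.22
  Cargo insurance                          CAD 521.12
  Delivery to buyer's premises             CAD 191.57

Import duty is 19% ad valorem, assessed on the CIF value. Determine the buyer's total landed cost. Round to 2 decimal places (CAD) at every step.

CFR: the seller pays costs through ocean freight to the destination port, but not insurance.
Already in the invoice (seller's account under CFR): inland to port, freight — exclude.
CIF value = CFR price + insurance = 64606.50 + 521.12 = 65127.62
Import duty = 65127.62 × 19% = 12374.25
Buyer bears: insurance 521.12 + delivery 191.57 + duty 12374.25 = 13086.94
Landed cost = invoice 64606.50 + 13086.94 = 77693.44

Total landed cost: CAD 77693.44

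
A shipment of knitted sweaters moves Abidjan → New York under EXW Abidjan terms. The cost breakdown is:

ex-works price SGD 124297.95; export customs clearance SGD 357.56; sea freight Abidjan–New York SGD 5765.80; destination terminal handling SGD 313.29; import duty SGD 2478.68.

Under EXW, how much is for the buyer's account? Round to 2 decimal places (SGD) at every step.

EXW: the seller makes goods available at their premises; the buyer bears all onward costs.
Seller's account: goods 124297.95 = 124297.95
Buyer's account: export clearance 357.56 + freight 5765.80 + destination terminal 313.29 + duty 2478.68 = 8915.33

Buyer's account: SGD 8915.33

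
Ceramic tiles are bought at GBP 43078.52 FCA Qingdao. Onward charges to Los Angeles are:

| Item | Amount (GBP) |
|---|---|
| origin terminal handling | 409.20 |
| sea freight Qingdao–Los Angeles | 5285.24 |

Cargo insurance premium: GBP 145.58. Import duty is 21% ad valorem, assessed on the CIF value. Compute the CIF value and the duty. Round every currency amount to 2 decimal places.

CIF value: GBP 48918.54; import duty: GBP 10272.89

CIF = FCA price + pre-shipment costs + freight + insurance
CIF = 43078.52 + 409.20 + 5285.24 + 145.58 = 48918.54
Import duty = 48918.54 × 21% = 10272.89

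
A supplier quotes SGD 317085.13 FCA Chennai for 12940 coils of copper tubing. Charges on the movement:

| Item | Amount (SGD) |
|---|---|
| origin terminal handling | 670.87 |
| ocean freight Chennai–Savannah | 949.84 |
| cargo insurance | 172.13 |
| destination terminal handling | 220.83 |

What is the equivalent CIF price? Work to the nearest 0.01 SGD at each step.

Not relevant to the conversion: destination terminal — on the buyer under both terms; not part of either seller's price.
From FCA to CIF, the seller additionally bears: origin terminal, freight, insurance.
CIF price = 317085.13 + 670.87 + 949.84 + 172.13 = 318877.97

CIF price: SGD 318877.97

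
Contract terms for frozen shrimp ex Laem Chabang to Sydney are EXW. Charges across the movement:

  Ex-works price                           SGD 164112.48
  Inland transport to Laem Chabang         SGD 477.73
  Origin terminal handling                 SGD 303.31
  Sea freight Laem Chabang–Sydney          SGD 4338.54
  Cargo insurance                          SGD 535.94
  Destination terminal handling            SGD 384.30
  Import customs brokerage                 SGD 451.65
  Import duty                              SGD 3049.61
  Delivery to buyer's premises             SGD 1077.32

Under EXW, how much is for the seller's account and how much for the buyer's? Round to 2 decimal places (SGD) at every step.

Seller: SGD 164112.48; buyer: SGD 10618.40

EXW: the seller makes goods available at their premises; the buyer bears all onward costs.
Seller's account: goods 164112.48 = 164112.48
Buyer's account: inland to port 477.73 + origin terminal 303.31 + freight 4338.54 + insurance 535.94 + destination terminal 384.30 + brokerage 451.65 + duty 3049.61 + delivery 1077.32 = 10618.40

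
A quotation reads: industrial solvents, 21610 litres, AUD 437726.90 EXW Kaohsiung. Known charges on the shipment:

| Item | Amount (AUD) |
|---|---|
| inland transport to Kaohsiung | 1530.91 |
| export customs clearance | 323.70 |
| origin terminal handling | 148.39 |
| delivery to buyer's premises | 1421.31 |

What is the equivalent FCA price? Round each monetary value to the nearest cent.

FCA price: AUD 439581.51

Not relevant to the conversion: origin terminal, delivery — on the buyer under both terms; not part of either seller's price.
From EXW to FCA, the seller additionally bears: inland to port, export clearance.
FCA price = 437726.90 + 1530.91 + 323.70 = 439581.51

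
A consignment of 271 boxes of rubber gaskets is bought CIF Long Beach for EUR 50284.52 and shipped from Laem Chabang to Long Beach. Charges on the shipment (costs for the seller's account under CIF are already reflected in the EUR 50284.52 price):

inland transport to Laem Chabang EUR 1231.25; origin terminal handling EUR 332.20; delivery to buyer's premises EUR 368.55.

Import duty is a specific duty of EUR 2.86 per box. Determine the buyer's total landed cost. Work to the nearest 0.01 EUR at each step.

Total landed cost: EUR 51428.13

CIF: the seller pays costs through ocean freight and marine insurance to the destination port.
Already in the invoice (seller's account under CIF): inland to port, origin terminal — exclude.
The CIF price already equals the CIF value: 50284.52
Import duty = 271 × 2.86 = 775.06
Buyer bears: delivery 368.55 + duty 775.06 = 1143.61
Landed cost = invoice 50284.52 + 1143.61 = 51428.13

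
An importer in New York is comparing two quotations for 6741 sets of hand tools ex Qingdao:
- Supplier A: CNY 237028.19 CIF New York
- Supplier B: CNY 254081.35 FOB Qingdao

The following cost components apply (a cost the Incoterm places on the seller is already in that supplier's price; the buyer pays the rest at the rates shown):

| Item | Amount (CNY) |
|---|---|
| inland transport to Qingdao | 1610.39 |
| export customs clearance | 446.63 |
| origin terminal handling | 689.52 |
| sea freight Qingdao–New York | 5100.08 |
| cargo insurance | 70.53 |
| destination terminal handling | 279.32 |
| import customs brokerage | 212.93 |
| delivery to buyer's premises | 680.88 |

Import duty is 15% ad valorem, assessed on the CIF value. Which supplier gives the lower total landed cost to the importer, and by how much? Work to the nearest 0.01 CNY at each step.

Supplier A is cheaper by CNY 25557.33

Supplier A (CIF):
The CIF price already equals the CIF value: 237028.19
Import duty = 237028.19 × 15% = 35554.23
Buyer bears (A): 279.32 + 212.93 + 680.88 = 1173.13
Landed cost (A) = invoice 237028.19 + 1173.13 + duty 35554.23 = 273755.55
Supplier B (FOB):
CIF value = FOB price + freight + insurance = 254081.35 + 5100.08 + 70.53 = 259251.96
Import duty = 259251.96 × 15% = 38887.79
Buyer bears (B): 5100.08 + 70.53 + 279.32 + 212.93 + 680.88 = 6343.74
Landed cost (B) = invoice 254081.35 + 6343.74 + duty 38887.79 = 299312.88
Difference = |273755.55 − 299312.88| = 25557.33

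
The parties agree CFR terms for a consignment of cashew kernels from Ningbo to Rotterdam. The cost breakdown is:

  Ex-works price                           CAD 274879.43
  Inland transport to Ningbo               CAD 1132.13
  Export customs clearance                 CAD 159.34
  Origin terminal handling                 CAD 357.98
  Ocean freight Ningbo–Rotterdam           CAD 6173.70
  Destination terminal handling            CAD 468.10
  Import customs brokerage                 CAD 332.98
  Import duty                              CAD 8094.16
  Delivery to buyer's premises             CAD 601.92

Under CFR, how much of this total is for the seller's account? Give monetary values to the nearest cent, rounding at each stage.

Seller's account: CAD 282702.58

CFR: the seller pays costs through ocean freight to the destination port, but not insurance.
Seller's account: goods 274879.43 + inland to port 1132.13 + export clearance 159.34 + origin terminal 357.98 + freight 6173.70 = 282702.58
Buyer's account: destination terminal 468.10 + brokerage 332.98 + duty 8094.16 + delivery 601.92 = 9497.16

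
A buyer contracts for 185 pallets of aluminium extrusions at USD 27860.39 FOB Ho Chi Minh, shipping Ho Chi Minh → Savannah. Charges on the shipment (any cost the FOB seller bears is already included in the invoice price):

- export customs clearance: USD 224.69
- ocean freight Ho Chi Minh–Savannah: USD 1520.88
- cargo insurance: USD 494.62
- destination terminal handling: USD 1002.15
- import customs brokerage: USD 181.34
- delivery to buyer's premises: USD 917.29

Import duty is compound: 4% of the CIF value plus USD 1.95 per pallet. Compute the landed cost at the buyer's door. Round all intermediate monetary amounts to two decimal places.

Total landed cost: USD 33532.46

FOB: the seller bears costs until goods are on board at the origin port; the buyer bears freight, insurance and all costs thereafter.
Already in the invoice (seller's account under FOB): export clearance — exclude.
CIF value = FOB price + freight + insurance = 27860.39 + 1520.88 + 494.62 = 29875.89
Ad valorem component: 29875.89 × 4% = 1195.04
Specific component: 185 × 1.95 = 360.75
Import duty = 1195.04 + 360.75 = 1555.79
Buyer bears: freight 1520.88 + insurance 494.62 + destination terminal 1002.15 + brokerage 181.34 + delivery 917.29 + duty 1555.79 = 5672.07
Landed cost = invoice 27860.39 + 5672.07 = 33532.46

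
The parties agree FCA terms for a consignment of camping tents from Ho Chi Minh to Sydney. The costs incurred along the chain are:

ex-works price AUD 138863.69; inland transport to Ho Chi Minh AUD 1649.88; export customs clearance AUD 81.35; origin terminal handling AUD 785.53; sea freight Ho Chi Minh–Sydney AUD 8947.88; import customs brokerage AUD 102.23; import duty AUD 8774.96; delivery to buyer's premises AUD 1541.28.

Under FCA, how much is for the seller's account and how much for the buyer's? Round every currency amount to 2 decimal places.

FCA: the seller delivers export-cleared goods to the carrier; the buyer bears costs from that point.
Seller's account: goods 138863.69 + inland to port 1649.88 + export clearance 81.35 = 140594.92
Buyer's account: origin terminal 785.53 + freight 8947.88 + brokerage 102.23 + duty 8774.96 + delivery 1541.28 = 20151.88

Seller: AUD 140594.92; buyer: AUD 20151.88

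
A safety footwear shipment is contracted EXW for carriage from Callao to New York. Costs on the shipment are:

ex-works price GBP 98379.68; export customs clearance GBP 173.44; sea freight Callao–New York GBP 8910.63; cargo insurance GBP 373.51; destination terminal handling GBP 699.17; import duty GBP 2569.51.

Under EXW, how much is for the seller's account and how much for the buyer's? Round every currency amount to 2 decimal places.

EXW: the seller makes goods available at their premises; the buyer bears all onward costs.
Seller's account: goods 98379.68 = 98379.68
Buyer's account: export clearance 173.44 + freight 8910.63 + insurance 373.51 + destination terminal 699.17 + duty 2569.51 = 12726.26

Seller: GBP 98379.68; buyer: GBP 12726.26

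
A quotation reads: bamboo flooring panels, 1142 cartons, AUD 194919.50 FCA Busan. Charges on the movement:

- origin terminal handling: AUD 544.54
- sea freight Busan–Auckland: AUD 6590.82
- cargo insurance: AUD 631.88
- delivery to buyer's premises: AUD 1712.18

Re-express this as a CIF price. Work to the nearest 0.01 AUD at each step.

CIF price: AUD 202686.74

Not relevant to the conversion: delivery — on the buyer under both terms; not part of either seller's price.
From FCA to CIF, the seller additionally bears: origin terminal, freight, insurance.
CIF price = 194919.50 + 544.54 + 6590.82 + 631.88 = 202686.74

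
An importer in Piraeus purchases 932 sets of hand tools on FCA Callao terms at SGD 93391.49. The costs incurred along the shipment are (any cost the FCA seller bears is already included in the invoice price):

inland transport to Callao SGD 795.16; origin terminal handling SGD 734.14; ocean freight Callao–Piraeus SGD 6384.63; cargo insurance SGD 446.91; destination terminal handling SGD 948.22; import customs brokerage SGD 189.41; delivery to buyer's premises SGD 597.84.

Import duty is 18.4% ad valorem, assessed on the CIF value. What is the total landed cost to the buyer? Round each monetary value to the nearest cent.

FCA: the seller delivers export-cleared goods to the carrier; the buyer bears costs from that point.
Already in the invoice (seller's account under FCA): inland to port — exclude.
CIF value = FCA price + origin terminal + freight + insurance = 93391.49 + 734.14 + 6384.63 + 446.91 = 100957.17
Import duty = 100957.17 × 18.4% = 18576.12
Buyer bears: origin terminal 734.14 + freight 6384.63 + insurance 446.91 + destination terminal 948.22 + brokerage 189.41 + delivery 597.84 + duty 18576.12 = 27877.27
Landed cost = invoice 93391.49 + 27877.27 = 121268.76

Total landed cost: SGD 121268.76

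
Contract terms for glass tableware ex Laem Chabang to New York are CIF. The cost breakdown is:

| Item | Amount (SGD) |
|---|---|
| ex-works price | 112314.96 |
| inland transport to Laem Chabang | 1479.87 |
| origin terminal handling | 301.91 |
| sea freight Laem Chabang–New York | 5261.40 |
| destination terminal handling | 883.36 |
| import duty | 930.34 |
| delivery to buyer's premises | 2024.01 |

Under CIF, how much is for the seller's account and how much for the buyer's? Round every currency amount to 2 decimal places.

Seller: SGD 119358.14; buyer: SGD 3837.71

CIF: the seller pays costs through ocean freight and marine insurance to the destination port.
Seller's account: goods 112314.96 + inland to port 1479.87 + origin terminal 301.91 + freight 5261.40 = 119358.14
Buyer's account: destination terminal 883.36 + duty 930.34 + delivery 2024.01 = 3837.71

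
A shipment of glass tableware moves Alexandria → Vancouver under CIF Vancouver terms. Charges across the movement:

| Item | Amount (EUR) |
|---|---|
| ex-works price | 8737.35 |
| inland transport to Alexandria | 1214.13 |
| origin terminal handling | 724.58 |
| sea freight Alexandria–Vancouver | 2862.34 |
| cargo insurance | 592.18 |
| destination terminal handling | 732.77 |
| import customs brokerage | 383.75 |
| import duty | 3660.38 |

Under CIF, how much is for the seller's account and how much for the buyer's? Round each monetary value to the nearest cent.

CIF: the seller pays costs through ocean freight and marine insurance to the destination port.
Seller's account: goods 8737.35 + inland to port 1214.13 + origin terminal 724.58 + freight 2862.34 + insurance 592.18 = 14130.58
Buyer's account: destination terminal 732.77 + brokerage 383.75 + duty 3660.38 = 4776.90

Seller: EUR 14130.58; buyer: EUR 4776.90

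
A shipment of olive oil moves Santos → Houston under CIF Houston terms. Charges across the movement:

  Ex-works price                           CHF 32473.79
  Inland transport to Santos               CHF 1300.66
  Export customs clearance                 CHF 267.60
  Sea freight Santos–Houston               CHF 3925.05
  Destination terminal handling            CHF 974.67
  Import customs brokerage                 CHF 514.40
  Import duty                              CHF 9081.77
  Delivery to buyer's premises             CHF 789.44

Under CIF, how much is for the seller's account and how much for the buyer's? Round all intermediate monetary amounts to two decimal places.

Seller: CHF 37967.10; buyer: CHF 11360.28

CIF: the seller pays costs through ocean freight and marine insurance to the destination port.
Seller's account: goods 32473.79 + inland to port 1300.66 + export clearance 267.60 + freight 3925.05 = 37967.10
Buyer's account: destination terminal 974.67 + brokerage 514.40 + duty 9081.77 + delivery 789.44 = 11360.28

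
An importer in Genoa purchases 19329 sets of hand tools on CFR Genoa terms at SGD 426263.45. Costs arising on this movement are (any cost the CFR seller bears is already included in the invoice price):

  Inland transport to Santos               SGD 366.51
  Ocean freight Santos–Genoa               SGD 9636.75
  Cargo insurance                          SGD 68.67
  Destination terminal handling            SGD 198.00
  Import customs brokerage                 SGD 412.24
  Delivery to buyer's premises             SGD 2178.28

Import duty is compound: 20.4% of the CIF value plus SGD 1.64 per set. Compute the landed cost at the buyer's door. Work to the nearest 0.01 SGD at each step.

CFR: the seller pays costs through ocean freight to the destination port, but not insurance.
Already in the invoice (seller's account under CFR): inland to port, freight — exclude.
CIF value = CFR price + insurance = 426263.45 + 68.67 = 426332.12
Ad valorem component: 426332.12 × 20.4% = 86971.75
Specific component: 19329 × 1.64 = 31699.56
Import duty = 86971.75 + 31699.56 = 118671.31
Buyer bears: insurance 68.67 + destination terminal 198.00 + brokerage 412.24 + delivery 2178.28 + duty 118671.31 = 121528.50
Landed cost = invoice 426263.45 + 121528.50 = 547791.95

Total landed cost: SGD 547791.95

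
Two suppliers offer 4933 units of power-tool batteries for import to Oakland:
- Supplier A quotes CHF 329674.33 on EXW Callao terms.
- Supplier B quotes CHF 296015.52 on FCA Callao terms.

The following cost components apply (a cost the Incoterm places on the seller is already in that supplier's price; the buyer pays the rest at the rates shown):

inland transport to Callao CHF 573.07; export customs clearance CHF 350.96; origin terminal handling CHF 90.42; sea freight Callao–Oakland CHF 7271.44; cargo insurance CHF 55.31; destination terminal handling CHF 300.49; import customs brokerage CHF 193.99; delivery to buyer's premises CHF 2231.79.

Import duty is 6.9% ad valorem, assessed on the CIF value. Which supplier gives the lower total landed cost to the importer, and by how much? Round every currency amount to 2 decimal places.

Supplier A (EXW):
CIF value = EXW price + inland to port + export clearance + origin terminal + freight + insurance = 329674.33 + 573.07 + 350.96 + 90.42 + 7271.44 + 55.31 = 338015.53
Import duty = 338015.53 × 6.9% = 23323.07
Buyer bears (A): 573.07 + 350.96 + 90.42 + 7271.44 + 55.31 + 300.49 + 193.99 + 2231.79 = 11067.47
Landed cost (A) = invoice 329674.33 + 11067.47 + duty 23323.07 = 364064.87
Supplier B (FCA):
CIF value = FCA price + origin terminal + freight + insurance = 296015.52 + 90.42 + 7271.44 + 55.31 = 303432.69
Import duty = 303432.69 × 6.9% = 20936.86
Buyer bears (B): 90.42 + 7271.44 + 55.31 + 300.49 + 193.99 + 2231.79 = 10143.44
Landed cost (B) = invoice 296015.52 + 10143.44 + duty 20936.86 = 327095.82
Difference = |364064.87 − 327095.82| = 36969.05

Supplier B is cheaper by CHF 36969.05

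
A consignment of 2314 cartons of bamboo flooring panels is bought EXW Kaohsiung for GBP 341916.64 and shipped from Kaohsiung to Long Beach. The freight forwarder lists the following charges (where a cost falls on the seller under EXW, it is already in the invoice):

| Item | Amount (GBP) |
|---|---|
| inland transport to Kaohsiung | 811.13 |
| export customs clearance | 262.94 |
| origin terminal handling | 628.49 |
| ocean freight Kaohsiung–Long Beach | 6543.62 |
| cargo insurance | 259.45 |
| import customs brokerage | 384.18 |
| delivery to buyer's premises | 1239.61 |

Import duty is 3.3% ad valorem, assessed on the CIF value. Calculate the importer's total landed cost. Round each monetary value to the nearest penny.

Total landed cost: GBP 363609.99

EXW: the seller makes goods available at their premises; the buyer bears all onward costs.
CIF value = EXW price + inland to port + export clearance + origin terminal + freight + insurance = 341916.64 + 811.13 + 262.94 + 628.49 + 6543.62 + 259.45 = 350422.27
Import duty = 350422.27 × 3.3% = 11563.93
Buyer bears: inland to port 811.13 + export clearance 262.94 + origin terminal 628.49 + freight 6543.62 + insurance 259.45 + brokerage 384.18 + delivery 1239.61 + duty 11563.93 = 21693.35
Landed cost = invoice 341916.64 + 21693.35 = 363609.99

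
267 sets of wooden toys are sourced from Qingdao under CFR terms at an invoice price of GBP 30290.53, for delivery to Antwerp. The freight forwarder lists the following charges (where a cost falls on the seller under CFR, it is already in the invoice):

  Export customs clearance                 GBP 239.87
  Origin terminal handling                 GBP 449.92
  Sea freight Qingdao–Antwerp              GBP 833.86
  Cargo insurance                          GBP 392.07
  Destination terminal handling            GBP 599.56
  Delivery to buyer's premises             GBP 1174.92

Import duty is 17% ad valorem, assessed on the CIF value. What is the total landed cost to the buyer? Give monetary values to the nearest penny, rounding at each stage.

Total landed cost: GBP 37673.12

CFR: the seller pays costs through ocean freight to the destination port, but not insurance.
Already in the invoice (seller's account under CFR): export clearance, origin terminal, freight — exclude.
CIF value = CFR price + insurance = 30290.53 + 392.07 = 30682.60
Import duty = 30682.60 × 17% = 5216.04
Buyer bears: insurance 392.07 + destination terminal 599.56 + delivery 1174.92 + duty 5216.04 = 7382.59
Landed cost = invoice 30290.53 + 7382.59 = 37673.12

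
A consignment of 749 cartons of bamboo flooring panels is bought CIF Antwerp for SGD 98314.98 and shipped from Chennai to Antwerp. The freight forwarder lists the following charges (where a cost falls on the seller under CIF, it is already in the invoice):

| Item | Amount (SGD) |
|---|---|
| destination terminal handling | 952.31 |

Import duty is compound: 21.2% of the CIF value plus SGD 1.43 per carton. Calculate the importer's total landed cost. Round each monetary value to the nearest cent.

Total landed cost: SGD 121181.14

CIF: the seller pays costs through ocean freight and marine insurance to the destination port.
The CIF price already equals the CIF value: 98314.98
Ad valorem component: 98314.98 × 21.2% = 20842.78
Specific component: 749 × 1.43 = 1071.07
Import duty = 20842.78 + 1071.07 = 21913.85
Buyer bears: destination terminal 952.31 + duty 21913.85 = 22866.16
Landed cost = invoice 98314.98 + 22866.16 = 121181.14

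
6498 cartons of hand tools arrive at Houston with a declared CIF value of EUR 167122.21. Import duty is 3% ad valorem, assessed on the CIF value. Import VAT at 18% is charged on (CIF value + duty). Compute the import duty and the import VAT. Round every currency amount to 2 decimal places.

Import duty = 167122.21 × 3% = 5013.67
VAT base = CIF + duty = 167122.21 + 5013.67 = 172135.88
Import VAT = 172135.88 × 18% = 30984.46

Import duty: EUR 5013.67; import VAT: EUR 30984.46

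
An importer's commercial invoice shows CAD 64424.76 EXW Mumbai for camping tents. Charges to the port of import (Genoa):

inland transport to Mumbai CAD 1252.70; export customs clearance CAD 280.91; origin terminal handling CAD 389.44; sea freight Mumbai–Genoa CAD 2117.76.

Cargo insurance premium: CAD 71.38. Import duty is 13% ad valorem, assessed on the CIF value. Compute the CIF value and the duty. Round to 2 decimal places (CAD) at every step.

CIF = EXW price + pre-shipment costs + freight + insurance
CIF = 64424.76 + 1252.70 + 280.91 + 389.44 + 2117.76 + 71.38 = 68536.95
Import duty = 68536.95 × 13% = 8909.80

CIF value: CAD 68536.95; import duty: CAD 8909.80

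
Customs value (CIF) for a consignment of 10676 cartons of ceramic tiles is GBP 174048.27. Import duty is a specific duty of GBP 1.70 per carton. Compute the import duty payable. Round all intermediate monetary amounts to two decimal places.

Import duty = 10676 × 1.70 = 18149.20

Import duty: GBP 18149.20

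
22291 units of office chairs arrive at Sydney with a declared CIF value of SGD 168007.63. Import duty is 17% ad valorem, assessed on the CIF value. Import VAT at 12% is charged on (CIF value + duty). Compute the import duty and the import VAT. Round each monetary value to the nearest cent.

Import duty = 168007.63 × 17% = 28561.30
VAT base = CIF + duty = 168007.63 + 28561.30 = 196568.93
Import VAT = 196568.93 × 12% = 23588.27

Import duty: SGD 28561.30; import VAT: SGD 23588.27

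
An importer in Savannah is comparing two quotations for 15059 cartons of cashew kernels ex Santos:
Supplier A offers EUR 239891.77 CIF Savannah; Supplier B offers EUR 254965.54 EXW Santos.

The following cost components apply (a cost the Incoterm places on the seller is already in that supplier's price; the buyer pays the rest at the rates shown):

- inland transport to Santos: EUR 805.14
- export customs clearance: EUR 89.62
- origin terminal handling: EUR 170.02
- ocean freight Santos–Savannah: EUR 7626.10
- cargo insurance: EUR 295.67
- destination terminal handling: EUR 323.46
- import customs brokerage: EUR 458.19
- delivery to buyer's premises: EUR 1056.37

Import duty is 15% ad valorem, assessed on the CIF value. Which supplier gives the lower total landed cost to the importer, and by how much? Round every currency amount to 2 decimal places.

Supplier A (CIF):
The CIF price already equals the CIF value: 239891.77
Import duty = 239891.77 × 15% = 35983.77
Buyer bears (A): 323.46 + 458.19 + 1056.37 = 1838.02
Landed cost (A) = invoice 239891.77 + 1838.02 + duty 35983.77 = 277713.56
Supplier B (EXW):
CIF value = EXW price + inland to port + export clearance + origin terminal + freight + insurance = 254965.54 + 805.14 + 89.62 + 170.02 + 7626.10 + 295.67 = 263952.09
Import duty = 263952.09 × 15% = 39592.81
Buyer bears (B): 805.14 + 89.62 + 170.02 + 7626.10 + 295.67 + 323.46 + 458.19 + 1056.37 = 10824.57
Landed cost (B) = invoice 254965.54 + 10824.57 + duty 39592.81 = 305382.92
Difference = |277713.56 − 305382.92| = 27669.36

Supplier A is cheaper by EUR 27669.36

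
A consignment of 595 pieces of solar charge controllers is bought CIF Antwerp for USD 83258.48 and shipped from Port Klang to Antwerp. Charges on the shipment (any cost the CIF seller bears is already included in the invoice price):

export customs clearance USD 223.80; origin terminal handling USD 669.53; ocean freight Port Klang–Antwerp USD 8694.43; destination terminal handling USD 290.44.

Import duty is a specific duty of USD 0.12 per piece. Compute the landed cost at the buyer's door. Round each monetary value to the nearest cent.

Total landed cost: USD 83620.32

CIF: the seller pays costs through ocean freight and marine insurance to the destination port.
Already in the invoice (seller's account under CIF): export clearance, origin terminal, freight — exclude.
The CIF price already equals the CIF value: 83258.48
Import duty = 595 × 0.12 = 71.40
Buyer bears: destination terminal 290.44 + duty 71.40 = 361.84
Landed cost = invoice 83258.48 + 361.84 = 83620.32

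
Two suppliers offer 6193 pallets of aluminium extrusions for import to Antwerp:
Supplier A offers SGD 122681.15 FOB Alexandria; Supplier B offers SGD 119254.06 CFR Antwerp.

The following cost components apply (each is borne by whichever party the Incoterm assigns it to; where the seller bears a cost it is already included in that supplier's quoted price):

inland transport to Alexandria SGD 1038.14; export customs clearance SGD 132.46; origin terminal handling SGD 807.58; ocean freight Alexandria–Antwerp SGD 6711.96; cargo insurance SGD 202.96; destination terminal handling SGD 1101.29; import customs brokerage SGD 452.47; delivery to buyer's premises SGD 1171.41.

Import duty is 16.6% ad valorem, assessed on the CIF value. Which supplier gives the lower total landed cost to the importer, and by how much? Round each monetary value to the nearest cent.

Supplier B is cheaper by SGD 11822.13

Supplier A (FOB):
CIF value = FOB price + freight + insurance = 122681.15 + 6711.96 + 202.96 = 129596.07
Import duty = 129596.07 × 16.6% = 21512.95
Buyer bears (A): 6711.96 + 202.96 + 1101.29 + 452.47 + 1171.41 = 9640.09
Landed cost (A) = invoice 122681.15 + 9640.09 + duty 21512.95 = 153834.19
Supplier B (CFR):
CIF value = CFR price + insurance = 119254.06 + 202.96 = 119457.02
Import duty = 119457.02 × 16.6% = 19829.87
Buyer bears (B): 202.96 + 1101.29 + 452.47 + 1171.41 = 2928.13
Landed cost (B) = invoice 119254.06 + 2928.13 + duty 19829.87 = 142012.06
Difference = |153834.19 − 142012.06| = 11822.13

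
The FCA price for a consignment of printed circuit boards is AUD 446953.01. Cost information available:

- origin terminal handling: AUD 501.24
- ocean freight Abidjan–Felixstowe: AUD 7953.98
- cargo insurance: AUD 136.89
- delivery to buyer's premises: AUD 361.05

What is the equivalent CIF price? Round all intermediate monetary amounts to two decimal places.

Not relevant to the conversion: delivery — on the buyer under both terms; not part of either seller's price.
From FCA to CIF, the seller additionally bears: origin terminal, freight, insurance.
CIF price = 446953.01 + 501.24 + 7953.98 + 136.89 = 455545.12

CIF price: AUD 455545.12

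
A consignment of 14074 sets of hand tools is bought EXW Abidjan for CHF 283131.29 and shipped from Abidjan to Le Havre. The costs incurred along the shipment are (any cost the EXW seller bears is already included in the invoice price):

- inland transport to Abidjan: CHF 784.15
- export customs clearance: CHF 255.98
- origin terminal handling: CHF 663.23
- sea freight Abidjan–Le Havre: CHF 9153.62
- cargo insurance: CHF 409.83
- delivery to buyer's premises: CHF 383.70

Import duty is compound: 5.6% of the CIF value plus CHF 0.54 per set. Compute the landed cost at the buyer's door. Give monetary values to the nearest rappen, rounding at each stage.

Total landed cost: CHF 318868.05

EXW: the seller makes goods available at their premises; the buyer bears all onward costs.
CIF value = EXW price + inland to port + export clearance + origin terminal + freight + insurance = 283131.29 + 784.15 + 255.98 + 663.23 + 9153.62 + 409.83 = 294398.10
Ad valorem component: 294398.10 × 5.6% = 16486.29
Specific component: 14074 × 0.54 = 7599.96
Import duty = 16486.29 + 7599.96 = 24086.25
Buyer bears: inland to port 784.15 + export clearance 255.98 + origin terminal 663.23 + freight 9153.62 + insurance 409.83 + delivery 383.70 + duty 24086.25 = 35736.76
Landed cost = invoice 283131.29 + 35736.76 = 318868.05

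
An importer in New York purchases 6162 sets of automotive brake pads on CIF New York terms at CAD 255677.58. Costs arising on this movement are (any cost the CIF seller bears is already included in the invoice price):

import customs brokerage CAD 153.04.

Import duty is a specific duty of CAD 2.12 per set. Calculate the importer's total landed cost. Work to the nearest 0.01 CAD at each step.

Total landed cost: CAD 268894.06

CIF: the seller pays costs through ocean freight and marine insurance to the destination port.
The CIF price already equals the CIF value: 255677.58
Import duty = 6162 × 2.12 = 13063.44
Buyer bears: brokerage 153.04 + duty 13063.44 = 13216.48
Landed cost = invoice 255677.58 + 13216.48 = 268894.06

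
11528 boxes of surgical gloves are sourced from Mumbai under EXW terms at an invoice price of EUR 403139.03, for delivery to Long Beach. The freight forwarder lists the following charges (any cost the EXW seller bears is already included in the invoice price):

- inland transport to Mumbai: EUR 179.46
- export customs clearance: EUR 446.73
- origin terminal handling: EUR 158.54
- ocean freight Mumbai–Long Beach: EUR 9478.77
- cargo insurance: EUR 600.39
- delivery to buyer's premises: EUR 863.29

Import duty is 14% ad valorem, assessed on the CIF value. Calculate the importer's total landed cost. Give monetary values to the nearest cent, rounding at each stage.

EXW: the seller makes goods available at their premises; the buyer bears all onward costs.
CIF value = EXW price + inland to port + export clearance + origin terminal + freight + insurance = 403139.03 + 179.46 + 446.73 + 158.54 + 9478.77 + 600.39 = 414002.92
Import duty = 414002.92 × 14% = 57960.41
Buyer bears: inland to port 179.46 + export clearance 446.73 + origin terminal 158.54 + freight 9478.77 + insurance 600.39 + delivery 863.29 + duty 57960.41 = 69687.59
Landed cost = invoice 403139.03 + 69687.59 = 472826.62

Total landed cost: EUR 472826.62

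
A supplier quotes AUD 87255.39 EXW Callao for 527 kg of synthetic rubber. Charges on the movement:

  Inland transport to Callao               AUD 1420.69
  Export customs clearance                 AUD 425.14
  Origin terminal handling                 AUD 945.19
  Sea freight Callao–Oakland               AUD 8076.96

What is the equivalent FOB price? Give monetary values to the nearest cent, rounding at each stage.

FOB price: AUD 90046.41

Not relevant to the conversion: freight — on the buyer under both terms; not part of either seller's price.
From EXW to FOB, the seller additionally bears: inland to port, export clearance, origin terminal.
FOB price = 87255.39 + 1420.69 + 425.14 + 945.19 = 90046.41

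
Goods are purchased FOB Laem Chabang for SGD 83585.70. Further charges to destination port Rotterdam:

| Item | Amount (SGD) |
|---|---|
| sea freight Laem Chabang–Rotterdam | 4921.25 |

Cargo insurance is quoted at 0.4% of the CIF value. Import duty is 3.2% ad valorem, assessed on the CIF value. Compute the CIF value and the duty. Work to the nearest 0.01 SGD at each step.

Let C be the CIF value. C = FOB price + freight + 0.4% × C
C − 0.4% × C = 83585.70 + 4921.25
0.996 × C = 88506.95
C = 88506.95 / 0.996 = 88862.40
Insurance premium = 0.4% × 88862.40 = 355.45
Import duty = 88862.40 × 3.2% = 2843.60

CIF value: SGD 88862.40; import duty: SGD 2843.60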